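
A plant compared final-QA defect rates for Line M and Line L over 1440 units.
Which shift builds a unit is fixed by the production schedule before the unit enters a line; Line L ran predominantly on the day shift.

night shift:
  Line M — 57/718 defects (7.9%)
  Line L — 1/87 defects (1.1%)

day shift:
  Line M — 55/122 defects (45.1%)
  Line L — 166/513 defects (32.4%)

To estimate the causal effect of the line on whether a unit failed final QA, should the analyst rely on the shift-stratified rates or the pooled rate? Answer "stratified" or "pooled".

Nothing the line does changes shift; the imbalance is an allocation artefact. With shift also predicting the outcome, the pooled figure is confounded, and the within-stratum comparison is the causal one.
Within each level — night shift: 7.9% vs 1.1%; day shift: 45.1% vs 32.4% — Line L is lower every time.

stratified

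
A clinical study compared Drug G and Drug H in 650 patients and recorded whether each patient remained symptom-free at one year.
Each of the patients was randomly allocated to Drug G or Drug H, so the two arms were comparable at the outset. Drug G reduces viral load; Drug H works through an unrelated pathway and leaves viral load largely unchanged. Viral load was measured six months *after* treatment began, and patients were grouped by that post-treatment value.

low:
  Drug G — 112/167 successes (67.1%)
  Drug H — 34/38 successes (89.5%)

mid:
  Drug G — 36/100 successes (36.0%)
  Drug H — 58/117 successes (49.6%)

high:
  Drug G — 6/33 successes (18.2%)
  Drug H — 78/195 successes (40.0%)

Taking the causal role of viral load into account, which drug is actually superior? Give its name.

Drug H is higher inside every viral load stratum but Drug G is higher in aggregate. Whether to stratify depends on how viral load relates to the drug.
Viral load is downstream of the drug. One should not condition on a consequence of treatment, so the overall rates are the right comparison.
Pooled: Drug G 51.3% vs Drug H 48.6%; Drug G is higher overall.

Drug G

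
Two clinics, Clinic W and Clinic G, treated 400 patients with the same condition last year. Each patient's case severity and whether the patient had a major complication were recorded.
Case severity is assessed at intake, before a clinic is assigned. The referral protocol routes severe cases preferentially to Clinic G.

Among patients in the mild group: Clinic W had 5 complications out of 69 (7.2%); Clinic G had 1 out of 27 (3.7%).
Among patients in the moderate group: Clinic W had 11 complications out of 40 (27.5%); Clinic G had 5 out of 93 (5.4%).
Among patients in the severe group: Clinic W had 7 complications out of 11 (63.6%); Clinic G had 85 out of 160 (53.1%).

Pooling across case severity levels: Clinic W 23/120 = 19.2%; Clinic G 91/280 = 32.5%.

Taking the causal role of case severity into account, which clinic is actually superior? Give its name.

Case severity satisfies the back-door criterion: it is not a descendant of the clinic, and it blocks the spurious path from clinic to outcome. Adjusting for it (i.e., using the within-case severity rates) gives the causal effect.
Within each level — mild: 7.2% vs 3.7%; moderate: 27.5% vs 5.4%; severe: 63.6% vs 53.1% — Clinic G is lower every time.

Clinic G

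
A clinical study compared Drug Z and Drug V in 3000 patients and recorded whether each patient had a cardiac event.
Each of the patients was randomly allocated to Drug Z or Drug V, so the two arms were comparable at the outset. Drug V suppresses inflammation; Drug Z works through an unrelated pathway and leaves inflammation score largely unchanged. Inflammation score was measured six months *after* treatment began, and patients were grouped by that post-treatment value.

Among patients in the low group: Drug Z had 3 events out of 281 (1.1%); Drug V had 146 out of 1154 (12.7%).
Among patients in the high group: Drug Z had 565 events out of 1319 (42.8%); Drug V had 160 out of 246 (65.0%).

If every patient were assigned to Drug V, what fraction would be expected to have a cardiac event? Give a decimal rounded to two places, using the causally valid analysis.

Stratifying would compare drugs among patients the drugs themselves sorted into inflammation score groups — a form of selection on an intermediate. The unconditioned pooled rates give the total causal effect.
So P(outcome | do(Drug V)) is just the pooled rate for Drug V: 306/1400 = 0.219.

0.22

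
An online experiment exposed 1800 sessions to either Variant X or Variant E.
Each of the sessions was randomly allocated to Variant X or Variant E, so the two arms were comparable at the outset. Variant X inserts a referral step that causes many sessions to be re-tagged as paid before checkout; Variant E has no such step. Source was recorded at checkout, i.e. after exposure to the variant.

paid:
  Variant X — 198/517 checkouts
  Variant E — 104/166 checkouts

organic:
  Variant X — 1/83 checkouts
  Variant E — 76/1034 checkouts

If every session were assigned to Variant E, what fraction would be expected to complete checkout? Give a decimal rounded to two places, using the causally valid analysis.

0.15

Traffic source lies on the pathway variant → traffic source → outcome, so adjusting for it blocks the indirect effect. For the total causal effect of variant, use the unadjusted pooled rates.
So P(outcome | do(Variant E)) is just the pooled rate for Variant E: 180/1200 = 0.150.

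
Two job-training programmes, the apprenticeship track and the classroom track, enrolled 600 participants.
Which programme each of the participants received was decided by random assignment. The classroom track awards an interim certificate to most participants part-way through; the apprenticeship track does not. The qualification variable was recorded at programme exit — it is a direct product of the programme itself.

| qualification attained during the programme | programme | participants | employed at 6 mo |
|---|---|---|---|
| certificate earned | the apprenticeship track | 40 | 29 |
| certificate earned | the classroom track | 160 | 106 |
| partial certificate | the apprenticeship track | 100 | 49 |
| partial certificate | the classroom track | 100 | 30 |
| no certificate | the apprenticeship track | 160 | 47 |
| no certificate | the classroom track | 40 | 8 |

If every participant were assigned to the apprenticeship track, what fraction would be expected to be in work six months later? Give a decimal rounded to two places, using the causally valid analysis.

Stratifying would compare programmes among participants the programmes themselves sorted into qualification attained during the programme groups — a form of selection on an intermediate. The unconditioned pooled rates give the total causal effect.
So P(outcome | do(the apprenticeship track)) is just the pooled rate for the apprenticeship track: 125/300 = 0.417.

0.42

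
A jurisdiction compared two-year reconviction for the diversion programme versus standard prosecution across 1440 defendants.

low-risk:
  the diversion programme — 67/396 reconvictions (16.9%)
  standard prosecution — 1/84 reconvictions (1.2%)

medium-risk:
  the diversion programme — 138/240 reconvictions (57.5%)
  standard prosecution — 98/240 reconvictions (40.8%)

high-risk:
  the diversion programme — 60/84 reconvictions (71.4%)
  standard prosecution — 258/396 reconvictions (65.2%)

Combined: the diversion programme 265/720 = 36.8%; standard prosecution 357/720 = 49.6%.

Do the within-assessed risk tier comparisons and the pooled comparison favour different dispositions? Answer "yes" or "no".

Within each assessed risk tier level (low-risk 16.9% vs 1.2%; medium-risk 57.5% vs 40.8%; high-risk 71.4% vs 65.2%), standard prosecution has the lower rate every time. Pooled: 36.8% vs 49.6% — the diversion programme has the lower rate overall. The two comparisons disagree.

yes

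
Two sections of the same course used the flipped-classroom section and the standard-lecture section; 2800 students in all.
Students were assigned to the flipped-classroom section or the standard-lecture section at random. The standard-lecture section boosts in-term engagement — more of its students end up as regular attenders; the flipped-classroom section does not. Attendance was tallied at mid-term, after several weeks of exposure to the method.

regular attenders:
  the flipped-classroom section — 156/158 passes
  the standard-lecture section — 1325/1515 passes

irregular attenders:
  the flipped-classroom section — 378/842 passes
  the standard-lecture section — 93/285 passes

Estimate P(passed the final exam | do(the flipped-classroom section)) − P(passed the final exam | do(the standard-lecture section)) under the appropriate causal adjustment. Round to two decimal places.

-0.25

the flipped-classroom section is higher inside every mid-term attendance stratum but the standard-lecture section is higher in aggregate. Whether to stratify depends on how mid-term attendance relates to the teaching method.
Because the teaching method influences mid-term attendance, mid-term attendance is a post-treatment mediator, not a confounder. Stratifying on it would bias the estimate; the causal effect is the crude pooled difference.
The causal difference is the pooled difference: 0.534 − 0.788 = -0.254.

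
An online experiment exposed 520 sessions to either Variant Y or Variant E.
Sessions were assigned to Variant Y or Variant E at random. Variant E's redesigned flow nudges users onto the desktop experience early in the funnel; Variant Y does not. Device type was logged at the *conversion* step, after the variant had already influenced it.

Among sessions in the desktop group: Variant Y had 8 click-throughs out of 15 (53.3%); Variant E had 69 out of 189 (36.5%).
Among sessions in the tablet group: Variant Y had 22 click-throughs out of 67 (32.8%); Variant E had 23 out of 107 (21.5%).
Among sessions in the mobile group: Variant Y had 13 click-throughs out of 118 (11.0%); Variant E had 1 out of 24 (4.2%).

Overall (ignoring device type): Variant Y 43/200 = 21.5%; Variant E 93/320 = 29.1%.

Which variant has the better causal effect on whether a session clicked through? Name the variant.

Within every device type level Variant Y has the higher rate, yet pooled Variant E does — Simpson's reversal.
Device type lies on the pathway variant → device type → outcome, so adjusting for it blocks the indirect effect. For the total causal effect of variant, use the unadjusted pooled rates.
Pooled: Variant Y 21.5% vs Variant E 29.1%; Variant E is higher overall.

Variant E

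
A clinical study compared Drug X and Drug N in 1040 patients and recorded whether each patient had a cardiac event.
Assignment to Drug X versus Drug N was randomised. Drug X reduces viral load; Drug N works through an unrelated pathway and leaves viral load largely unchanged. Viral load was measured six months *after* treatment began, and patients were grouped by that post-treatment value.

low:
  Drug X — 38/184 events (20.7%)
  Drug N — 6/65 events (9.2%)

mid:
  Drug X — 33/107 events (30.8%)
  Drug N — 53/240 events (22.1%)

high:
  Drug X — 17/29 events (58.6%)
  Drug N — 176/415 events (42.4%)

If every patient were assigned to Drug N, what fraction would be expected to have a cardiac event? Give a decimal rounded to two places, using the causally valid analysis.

0.33

Viral load lies on the pathway drug → viral load → outcome, so adjusting for it blocks the indirect effect. For the total causal effect of drug, use the unadjusted pooled rates.
So P(outcome | do(Drug N)) is just the pooled rate for Drug N: 235/720 = 0.326.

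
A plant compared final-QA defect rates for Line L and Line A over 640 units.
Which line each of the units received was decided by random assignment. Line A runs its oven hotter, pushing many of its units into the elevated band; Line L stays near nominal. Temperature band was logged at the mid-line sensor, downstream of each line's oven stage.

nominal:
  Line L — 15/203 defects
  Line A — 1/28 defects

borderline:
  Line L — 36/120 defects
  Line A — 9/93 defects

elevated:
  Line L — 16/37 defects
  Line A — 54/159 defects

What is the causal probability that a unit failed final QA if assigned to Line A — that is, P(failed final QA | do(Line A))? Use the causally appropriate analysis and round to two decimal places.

0.23

Within every in-process temperature band level Line A has the lower rate, yet pooled Line L does — Simpson's reversal.
In-process temperature band is downstream of the line. One should not condition on a consequence of treatment, so the overall rates are the right comparison.
So P(outcome | do(Line A)) is just the pooled rate for Line A: 64/280 = 0.229.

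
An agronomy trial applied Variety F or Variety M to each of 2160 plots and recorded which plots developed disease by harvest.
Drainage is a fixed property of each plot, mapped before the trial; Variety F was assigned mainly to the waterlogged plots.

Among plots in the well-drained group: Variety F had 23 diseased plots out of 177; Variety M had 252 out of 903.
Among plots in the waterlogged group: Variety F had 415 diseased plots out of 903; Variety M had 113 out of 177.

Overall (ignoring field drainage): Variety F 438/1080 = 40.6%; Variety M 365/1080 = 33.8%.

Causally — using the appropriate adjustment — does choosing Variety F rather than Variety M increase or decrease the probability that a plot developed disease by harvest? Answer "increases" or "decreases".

Here field drainage is a common cause — it drives both which variety a case falls under and the outcome. The crude comparison mixes populations; the stratum-specific rates are the causally relevant ones.
Within each level — well-drained: 13.0% vs 27.9%; waterlogged: 46.0% vs 63.8% — Variety F is lower every time.

decreases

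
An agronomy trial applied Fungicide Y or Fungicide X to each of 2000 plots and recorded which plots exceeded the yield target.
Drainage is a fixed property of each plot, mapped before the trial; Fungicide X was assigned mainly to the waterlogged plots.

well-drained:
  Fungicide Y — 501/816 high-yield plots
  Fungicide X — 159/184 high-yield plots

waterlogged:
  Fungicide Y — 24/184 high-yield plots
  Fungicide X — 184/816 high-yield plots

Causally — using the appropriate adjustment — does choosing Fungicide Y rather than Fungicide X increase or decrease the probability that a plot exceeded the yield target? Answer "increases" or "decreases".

decreases

Since field drainage is a pre-existing factor (not a product of the fungicide) and it affects the outcome on its own, it is a confounder. The stratified rates, not the pooled rate, identify the causal effect.
Within each level — well-drained: 61.4% vs 86.4%; waterlogged: 13.0% vs 22.5% — Fungicide X is higher every time.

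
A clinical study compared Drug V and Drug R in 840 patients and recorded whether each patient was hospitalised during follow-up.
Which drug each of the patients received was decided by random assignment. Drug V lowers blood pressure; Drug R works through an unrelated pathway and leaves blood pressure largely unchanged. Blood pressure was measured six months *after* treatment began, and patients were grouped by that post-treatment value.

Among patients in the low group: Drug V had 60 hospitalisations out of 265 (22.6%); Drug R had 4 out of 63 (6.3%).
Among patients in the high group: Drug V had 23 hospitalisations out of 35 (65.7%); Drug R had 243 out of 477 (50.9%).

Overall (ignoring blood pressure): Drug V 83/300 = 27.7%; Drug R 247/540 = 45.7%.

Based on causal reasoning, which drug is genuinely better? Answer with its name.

Drug V

Within every blood pressure level Drug R has the lower rate, yet pooled Drug V does — Simpson's reversal.
Blood pressure lies on the pathway drug → blood pressure → outcome, so adjusting for it blocks the indirect effect. For the total causal effect of drug, use the unadjusted pooled rates.
Pooled: Drug V 27.7% vs Drug R 45.7%; Drug V is lower overall.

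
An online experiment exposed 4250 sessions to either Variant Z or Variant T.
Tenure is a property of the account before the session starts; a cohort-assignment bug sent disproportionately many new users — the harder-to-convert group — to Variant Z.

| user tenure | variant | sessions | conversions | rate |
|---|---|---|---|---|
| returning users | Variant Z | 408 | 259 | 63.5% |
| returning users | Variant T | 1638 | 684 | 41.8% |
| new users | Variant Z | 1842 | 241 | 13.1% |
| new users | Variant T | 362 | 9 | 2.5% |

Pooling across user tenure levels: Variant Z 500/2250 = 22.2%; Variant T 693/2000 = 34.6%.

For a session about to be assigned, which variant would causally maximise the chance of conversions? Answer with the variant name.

Variant Z

Here user tenure is a common cause — it drives both which variant a case falls under and the outcome. The crude comparison mixes populations; the stratum-specific rates are the causally relevant ones.
Within each level — returning users: 63.5% vs 41.8%; new users: 13.1% vs 2.5% — Variant Z is higher every time.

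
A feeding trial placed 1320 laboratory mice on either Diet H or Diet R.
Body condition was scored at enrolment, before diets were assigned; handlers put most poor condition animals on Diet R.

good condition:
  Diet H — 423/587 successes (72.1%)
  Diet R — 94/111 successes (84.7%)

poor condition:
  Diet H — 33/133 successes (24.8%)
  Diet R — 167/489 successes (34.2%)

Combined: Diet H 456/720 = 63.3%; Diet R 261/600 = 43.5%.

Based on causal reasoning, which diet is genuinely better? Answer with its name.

Within every starting body condition level Diet R has the higher rate, yet pooled Diet H does — Simpson's reversal.
Since starting body condition is a pre-existing factor (not a product of the diet) and it affects the outcome on its own, it is a confounder. The stratified rates, not the pooled rate, identify the causal effect.
Within each level — good condition: 72.1% vs 84.7%; poor condition: 24.8% vs 34.2% — Diet R is higher every time.

Diet R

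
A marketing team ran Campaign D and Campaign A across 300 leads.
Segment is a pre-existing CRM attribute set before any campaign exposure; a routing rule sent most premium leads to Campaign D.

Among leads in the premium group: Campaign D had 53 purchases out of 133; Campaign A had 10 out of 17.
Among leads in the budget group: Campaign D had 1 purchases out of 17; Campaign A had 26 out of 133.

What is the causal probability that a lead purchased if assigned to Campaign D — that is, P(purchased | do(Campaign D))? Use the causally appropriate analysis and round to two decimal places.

Here customer segment is a common cause — it drives both which campaign a case falls under and the outcome. The crude comparison mixes populations; the stratum-specific rates are the causally relevant ones.
Standardising Campaign D to the population customer segment mix: 0.500·53/133 + 0.500·1/17 = 0.229.

0.23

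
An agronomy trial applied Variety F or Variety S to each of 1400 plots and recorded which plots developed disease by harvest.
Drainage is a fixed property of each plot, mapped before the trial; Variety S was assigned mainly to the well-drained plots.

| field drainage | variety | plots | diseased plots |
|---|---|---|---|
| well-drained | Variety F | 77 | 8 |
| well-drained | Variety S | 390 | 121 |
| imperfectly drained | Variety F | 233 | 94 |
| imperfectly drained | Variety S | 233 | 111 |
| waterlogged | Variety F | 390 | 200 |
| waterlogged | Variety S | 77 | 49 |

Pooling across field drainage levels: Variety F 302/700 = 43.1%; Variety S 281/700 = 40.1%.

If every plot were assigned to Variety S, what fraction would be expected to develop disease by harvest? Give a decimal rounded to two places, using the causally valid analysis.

0.47

The stratified and pooled comparisons disagree (Variety F wins within each field drainage; Variety S wins overall), so the answer turns on the causal role of field drainage.
Since field drainage is a pre-existing factor (not a product of the variety) and it affects the outcome on its own, it is a confounder. The stratified rates, not the pooled rate, identify the causal effect.
Standardising Variety S to the population field drainage mix: 0.334·121/390 + 0.333·111/233 + 0.334·49/77 = 0.474.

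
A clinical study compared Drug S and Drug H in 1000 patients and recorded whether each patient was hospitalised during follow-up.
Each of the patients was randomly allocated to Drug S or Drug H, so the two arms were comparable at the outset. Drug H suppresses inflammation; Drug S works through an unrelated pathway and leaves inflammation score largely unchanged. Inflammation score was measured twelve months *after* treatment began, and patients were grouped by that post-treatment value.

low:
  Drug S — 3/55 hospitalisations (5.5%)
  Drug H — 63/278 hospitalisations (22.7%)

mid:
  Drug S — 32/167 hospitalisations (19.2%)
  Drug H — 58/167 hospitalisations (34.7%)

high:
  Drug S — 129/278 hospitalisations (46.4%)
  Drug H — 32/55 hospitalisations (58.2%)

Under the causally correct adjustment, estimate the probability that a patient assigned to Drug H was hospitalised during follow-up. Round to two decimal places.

0.31

Because the drug influences inflammation score, inflammation score is a post-treatment mediator, not a confounder. Stratifying on it would bias the estimate; the causal effect is the crude pooled difference.
So P(outcome | do(Drug H)) is just the pooled rate for Drug H: 153/500 = 0.306.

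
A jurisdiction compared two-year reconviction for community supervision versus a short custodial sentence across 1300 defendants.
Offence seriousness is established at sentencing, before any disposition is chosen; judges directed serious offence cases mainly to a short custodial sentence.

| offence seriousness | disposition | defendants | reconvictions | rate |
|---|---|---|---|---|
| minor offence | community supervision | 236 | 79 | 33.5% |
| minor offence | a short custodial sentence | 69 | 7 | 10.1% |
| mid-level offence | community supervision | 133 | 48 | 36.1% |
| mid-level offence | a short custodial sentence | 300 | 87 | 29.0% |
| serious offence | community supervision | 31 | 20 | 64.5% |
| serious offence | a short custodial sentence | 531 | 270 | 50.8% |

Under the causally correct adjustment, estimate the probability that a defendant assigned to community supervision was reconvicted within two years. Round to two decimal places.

The offence seriousness-specific comparison favours a short custodial sentence throughout, but the pooled figures favour community supervision. The question is whether to condition on offence seriousness.
Nothing the disposition does changes offence seriousness; the imbalance is an allocation artefact. With offence seriousness also predicting the outcome, the pooled figure is confounded, and the within-stratum comparison is the causal one.
Standardising community supervision to the population offence seriousness mix: 0.235·79/236 + 0.333·48/133 + 0.432·20/31 = 0.478.

0.48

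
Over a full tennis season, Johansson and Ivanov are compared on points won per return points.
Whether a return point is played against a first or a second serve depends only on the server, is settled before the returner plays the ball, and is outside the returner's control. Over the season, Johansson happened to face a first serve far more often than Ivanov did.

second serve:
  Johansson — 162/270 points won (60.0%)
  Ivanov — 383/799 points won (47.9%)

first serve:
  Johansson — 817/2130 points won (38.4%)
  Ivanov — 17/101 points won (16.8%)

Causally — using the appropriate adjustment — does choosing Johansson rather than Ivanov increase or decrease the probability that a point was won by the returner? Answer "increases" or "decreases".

increases

Here serve type is a common cause — it drives both which player a case falls under and the outcome. The crude comparison mixes populations; the stratum-specific rates are the causally relevant ones.
Within each level — second serve: 60.0% vs 47.9%; first serve: 38.4% vs 16.8% — Johansson is higher every time.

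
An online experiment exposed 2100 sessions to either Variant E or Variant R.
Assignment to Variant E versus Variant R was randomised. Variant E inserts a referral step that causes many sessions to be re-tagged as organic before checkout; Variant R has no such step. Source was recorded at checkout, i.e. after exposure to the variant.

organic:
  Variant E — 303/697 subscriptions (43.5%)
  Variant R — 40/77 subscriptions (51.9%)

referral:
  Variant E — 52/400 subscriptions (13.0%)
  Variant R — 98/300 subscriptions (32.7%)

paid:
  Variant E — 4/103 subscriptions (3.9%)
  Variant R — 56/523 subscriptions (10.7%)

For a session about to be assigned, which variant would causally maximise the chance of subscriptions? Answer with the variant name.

Variant E

Traffic source here is a post-treatment variable shaped by the variant; conditioning on it would introduce bias rather than remove it. The overall comparison is the causal one.
Pooled: Variant E 29.9% vs Variant R 21.6%; Variant E is higher overall.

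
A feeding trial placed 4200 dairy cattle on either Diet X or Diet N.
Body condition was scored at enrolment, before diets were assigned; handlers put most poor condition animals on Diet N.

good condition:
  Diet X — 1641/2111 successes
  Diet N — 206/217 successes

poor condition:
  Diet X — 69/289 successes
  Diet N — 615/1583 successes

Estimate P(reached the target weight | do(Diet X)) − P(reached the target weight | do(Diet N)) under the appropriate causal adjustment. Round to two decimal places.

-0.16

Diet N is higher inside every starting body condition stratum but Diet X is higher in aggregate. Whether to stratify depends on how starting body condition relates to the diet.
Starting body condition differs across diets for reasons unrelated to any effect of the diet itself, and it separately predicts the outcome — a classic confounder. We must compare within starting body condition levels.
Adjusting over the population distribution of starting body condition: 0.554·(0.777−0.949) + 0.446·(0.239−0.389) = -0.162.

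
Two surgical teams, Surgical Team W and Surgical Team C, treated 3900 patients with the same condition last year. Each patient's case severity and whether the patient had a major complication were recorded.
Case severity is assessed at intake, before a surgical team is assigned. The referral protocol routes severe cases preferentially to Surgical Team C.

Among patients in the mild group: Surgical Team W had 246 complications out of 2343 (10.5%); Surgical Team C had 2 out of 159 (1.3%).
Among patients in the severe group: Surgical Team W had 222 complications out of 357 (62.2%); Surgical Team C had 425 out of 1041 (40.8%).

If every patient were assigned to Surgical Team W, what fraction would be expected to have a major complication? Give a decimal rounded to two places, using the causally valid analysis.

0.29

Within every case severity level Surgical Team C has the lower rate, yet pooled Surgical Team W does — Simpson's reversal.
Case severity satisfies the back-door criterion: it is not a descendant of the surgical team, and it blocks the spurious path from surgical team to outcome. Adjusting for it (i.e., using the within-case severity rates) gives the causal effect.
Standardising Surgical Team W to the population case severity mix: 0.642·246/2343 + 0.358·222/357 = 0.290.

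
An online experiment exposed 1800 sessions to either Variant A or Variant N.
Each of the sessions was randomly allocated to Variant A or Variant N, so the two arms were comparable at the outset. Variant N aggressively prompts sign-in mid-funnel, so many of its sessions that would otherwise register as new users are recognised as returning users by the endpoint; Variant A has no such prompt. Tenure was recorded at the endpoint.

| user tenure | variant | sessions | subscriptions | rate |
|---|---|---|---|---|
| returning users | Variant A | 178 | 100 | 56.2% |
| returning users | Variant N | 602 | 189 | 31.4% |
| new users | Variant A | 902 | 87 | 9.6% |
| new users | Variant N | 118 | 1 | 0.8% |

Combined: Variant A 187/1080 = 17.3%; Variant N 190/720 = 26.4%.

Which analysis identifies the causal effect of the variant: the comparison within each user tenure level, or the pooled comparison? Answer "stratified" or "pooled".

User tenure lies on the pathway variant → user tenure → outcome, so adjusting for it blocks the indirect effect. For the total causal effect of variant, use the unadjusted pooled rates.
Pooled: Variant A 17.3% vs Variant N 26.4%; Variant N is higher overall.

pooled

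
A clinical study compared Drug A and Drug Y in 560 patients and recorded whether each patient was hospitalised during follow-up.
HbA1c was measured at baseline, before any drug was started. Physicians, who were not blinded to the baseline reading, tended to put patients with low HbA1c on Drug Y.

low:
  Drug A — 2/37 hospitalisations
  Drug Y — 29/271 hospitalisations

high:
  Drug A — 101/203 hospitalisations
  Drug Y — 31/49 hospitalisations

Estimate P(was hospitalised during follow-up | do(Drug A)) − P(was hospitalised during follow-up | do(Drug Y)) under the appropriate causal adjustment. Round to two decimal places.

-0.09

Nothing the drug does changes HbA1c; the imbalance is an allocation artefact. With HbA1c also predicting the outcome, the pooled figure is confounded, and the within-stratum comparison is the causal one.
Adjusting over the population distribution of HbA1c: 0.550·(0.054−0.107) + 0.450·(0.498−0.633) = -0.090.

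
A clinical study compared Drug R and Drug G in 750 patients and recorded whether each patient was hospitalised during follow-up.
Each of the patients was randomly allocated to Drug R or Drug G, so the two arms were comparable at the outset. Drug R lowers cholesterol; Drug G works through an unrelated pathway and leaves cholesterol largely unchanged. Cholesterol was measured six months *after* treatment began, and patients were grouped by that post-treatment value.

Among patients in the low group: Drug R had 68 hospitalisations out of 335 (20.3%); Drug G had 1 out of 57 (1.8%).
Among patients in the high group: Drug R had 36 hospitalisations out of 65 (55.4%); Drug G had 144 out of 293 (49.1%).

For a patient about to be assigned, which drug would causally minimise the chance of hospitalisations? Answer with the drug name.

Drug R

The cholesterol-specific comparison favours Drug G throughout, but the pooled figures favour Drug R. The question is whether to condition on cholesterol.
Cholesterol here is a post-treatment variable shaped by the drug; conditioning on it would introduce bias rather than remove it. The overall comparison is the causal one.
Pooled: Drug R 26.0% vs Drug G 41.4%; Drug R is lower overall.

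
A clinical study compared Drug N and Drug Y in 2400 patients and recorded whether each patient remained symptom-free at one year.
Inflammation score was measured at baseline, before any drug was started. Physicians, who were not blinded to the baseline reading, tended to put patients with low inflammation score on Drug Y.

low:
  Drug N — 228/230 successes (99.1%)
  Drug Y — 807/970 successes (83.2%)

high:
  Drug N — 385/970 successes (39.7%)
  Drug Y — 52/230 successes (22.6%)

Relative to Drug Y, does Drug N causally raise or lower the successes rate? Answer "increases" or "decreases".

Within every inflammation score level Drug N has the higher rate, yet pooled Drug Y does — Simpson's reversal.
Since inflammation score is a pre-existing factor (not a product of the drug) and it affects the outcome on its own, it is a confounder. The stratified rates, not the pooled rate, identify the causal effect.
Within each level — low: 99.1% vs 83.2%; high: 39.7% vs 22.6% — Drug N is higher every time.

increases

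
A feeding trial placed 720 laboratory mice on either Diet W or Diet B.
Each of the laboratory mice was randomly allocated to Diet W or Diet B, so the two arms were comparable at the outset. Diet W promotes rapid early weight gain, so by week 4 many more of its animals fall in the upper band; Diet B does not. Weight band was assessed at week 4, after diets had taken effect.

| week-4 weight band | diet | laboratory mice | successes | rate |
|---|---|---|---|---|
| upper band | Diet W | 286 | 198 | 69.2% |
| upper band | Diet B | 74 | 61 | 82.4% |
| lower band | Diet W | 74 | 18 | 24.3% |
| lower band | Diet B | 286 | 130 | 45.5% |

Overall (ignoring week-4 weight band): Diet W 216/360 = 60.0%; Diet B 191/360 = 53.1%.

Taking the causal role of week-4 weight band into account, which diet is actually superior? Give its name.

Diet B is higher inside every week-4 weight band stratum but Diet W is higher in aggregate. Whether to stratify depends on how week-4 weight band relates to the diet.
Because the diet influences week-4 weight band, week-4 weight band is a post-treatment mediator, not a confounder. Stratifying on it would bias the estimate; the causal effect is the crude pooled difference.
Pooled: Diet W 60.0% vs Diet B 53.1%; Diet W is higher overall.

Diet W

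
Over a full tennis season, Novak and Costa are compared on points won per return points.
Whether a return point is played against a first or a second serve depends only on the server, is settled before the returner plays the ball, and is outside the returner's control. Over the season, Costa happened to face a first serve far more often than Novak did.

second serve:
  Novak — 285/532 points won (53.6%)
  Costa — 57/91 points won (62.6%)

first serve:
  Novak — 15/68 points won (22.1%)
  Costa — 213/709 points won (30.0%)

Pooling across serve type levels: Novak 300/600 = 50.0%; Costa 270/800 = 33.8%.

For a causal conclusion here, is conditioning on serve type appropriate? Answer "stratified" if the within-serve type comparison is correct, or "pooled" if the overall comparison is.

stratified

Within every serve type level Costa has the higher rate, yet pooled Novak does — Simpson's reversal.
Nothing the player does changes serve type; the imbalance is an allocation artefact. With serve type also predicting the outcome, the pooled figure is confounded, and the within-stratum comparison is the causal one.
Within each level — second serve: 53.6% vs 62.6%; first serve: 22.1% vs 30.0% — Costa is higher every time.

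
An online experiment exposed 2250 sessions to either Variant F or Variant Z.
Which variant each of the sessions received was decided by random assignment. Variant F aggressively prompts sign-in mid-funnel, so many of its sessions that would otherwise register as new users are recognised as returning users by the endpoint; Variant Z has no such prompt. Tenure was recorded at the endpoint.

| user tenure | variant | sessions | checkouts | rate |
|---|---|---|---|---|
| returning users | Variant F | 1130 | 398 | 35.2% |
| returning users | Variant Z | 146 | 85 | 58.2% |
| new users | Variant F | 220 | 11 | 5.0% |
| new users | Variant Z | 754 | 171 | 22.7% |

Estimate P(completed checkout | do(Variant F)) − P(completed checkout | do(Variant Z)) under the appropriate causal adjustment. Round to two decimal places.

The user tenure-specific comparison favours Variant Z throughout, but the pooled figures favour Variant F. The question is whether to condition on user tenure.
User tenure is recorded after the variant and is itself shifted by it — it sits on the causal path from variant to outcome. Conditioning on a mediator would strip out part of the effect we want; the pooled comparison gives the total causal effect.
The causal difference is the pooled difference: 0.303 − 0.284 = +0.019.

+0.02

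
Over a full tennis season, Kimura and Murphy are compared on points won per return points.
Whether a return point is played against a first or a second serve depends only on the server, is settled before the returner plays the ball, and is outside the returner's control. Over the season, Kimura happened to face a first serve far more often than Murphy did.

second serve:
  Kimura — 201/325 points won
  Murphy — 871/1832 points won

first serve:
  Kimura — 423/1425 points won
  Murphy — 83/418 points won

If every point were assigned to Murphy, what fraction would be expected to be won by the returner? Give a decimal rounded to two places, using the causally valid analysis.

Serve type differs across players for reasons unrelated to any effect of the player itself, and it separately predicts the outcome — a classic confounder. We must compare within serve type levels.
Standardising Murphy to the population serve type mix: 0.539·871/1832 + 0.461·83/418 = 0.348.

0.35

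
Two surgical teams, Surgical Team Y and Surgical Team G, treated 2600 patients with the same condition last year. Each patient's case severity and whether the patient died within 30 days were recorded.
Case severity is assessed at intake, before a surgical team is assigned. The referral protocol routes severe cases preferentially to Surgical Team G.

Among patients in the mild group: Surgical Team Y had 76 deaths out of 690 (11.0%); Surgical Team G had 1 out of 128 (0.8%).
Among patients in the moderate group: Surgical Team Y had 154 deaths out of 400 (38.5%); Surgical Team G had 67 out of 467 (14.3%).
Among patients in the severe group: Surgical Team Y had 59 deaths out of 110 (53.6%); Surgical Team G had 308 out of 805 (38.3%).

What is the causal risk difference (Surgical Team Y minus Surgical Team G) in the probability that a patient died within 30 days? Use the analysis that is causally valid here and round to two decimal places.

+0.17

The stratified and pooled comparisons disagree (Surgical Team G wins within each case severity; Surgical Team Y wins overall), so the answer turns on the causal role of case severity.
Case severity differs across surgical teams for reasons unrelated to any effect of the surgical team itself, and it separately predicts the outcome — a classic confounder. We must compare within case severity levels.
Adjusting over the population distribution of case severity: 0.315·(0.110−0.008) + 0.333·(0.385−0.143) + 0.352·(0.536−0.383) = +0.167.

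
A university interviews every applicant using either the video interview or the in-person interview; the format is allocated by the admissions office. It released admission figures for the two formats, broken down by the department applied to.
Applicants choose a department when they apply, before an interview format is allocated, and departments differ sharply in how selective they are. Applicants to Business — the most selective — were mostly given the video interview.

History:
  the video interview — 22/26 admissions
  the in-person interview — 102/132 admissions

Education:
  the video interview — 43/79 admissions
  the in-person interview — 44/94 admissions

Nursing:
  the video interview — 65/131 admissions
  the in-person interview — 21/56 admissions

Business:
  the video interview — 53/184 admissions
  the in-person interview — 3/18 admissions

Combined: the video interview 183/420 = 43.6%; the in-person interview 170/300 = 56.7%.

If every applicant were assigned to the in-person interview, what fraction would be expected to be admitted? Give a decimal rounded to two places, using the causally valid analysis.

The imbalance in department arose from how applicants were allocated, not from anything the interview format did; and department independently affects the outcome. The pooled gap is confounded — condition on department.
Standardising the in-person interview to the population department mix: 0.219·102/132 + 0.240·44/94 + 0.260·21/56 + 0.281·3/18 = 0.426.

0.43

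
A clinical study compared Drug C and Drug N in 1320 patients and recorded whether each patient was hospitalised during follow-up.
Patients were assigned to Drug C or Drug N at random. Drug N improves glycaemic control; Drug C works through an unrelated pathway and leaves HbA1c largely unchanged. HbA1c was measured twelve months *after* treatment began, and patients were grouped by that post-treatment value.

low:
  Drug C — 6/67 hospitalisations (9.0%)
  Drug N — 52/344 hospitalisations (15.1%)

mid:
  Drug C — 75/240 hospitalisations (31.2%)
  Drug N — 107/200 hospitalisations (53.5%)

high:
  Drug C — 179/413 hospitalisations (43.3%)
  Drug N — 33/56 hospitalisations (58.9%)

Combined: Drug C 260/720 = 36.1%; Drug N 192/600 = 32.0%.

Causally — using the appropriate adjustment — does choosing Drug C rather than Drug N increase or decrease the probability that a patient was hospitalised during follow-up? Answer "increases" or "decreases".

increases

The HbA1c-specific comparison favours Drug C throughout, but the pooled figures favour Drug N. The question is whether to condition on HbA1c.
HbA1c lies on the pathway drug → HbA1c → outcome, so adjusting for it blocks the indirect effect. For the total causal effect of drug, use the unadjusted pooled rates.
Pooled: Drug C 36.1% vs Drug N 32.0%; Drug N is lower overall.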